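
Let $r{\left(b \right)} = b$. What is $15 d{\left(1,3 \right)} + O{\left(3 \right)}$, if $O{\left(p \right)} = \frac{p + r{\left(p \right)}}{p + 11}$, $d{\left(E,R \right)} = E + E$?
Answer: $\frac{213}{7} \approx 30.429$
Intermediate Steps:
$d{\left(E,R \right)} = 2 E$
$O{\left(p \right)} = \frac{2 p}{11 + p}$ ($O{\left(p \right)} = \frac{p + p}{p + 11} = \frac{2 p}{11 + p}$)
$15 d{\left(1,3 \right)} + O{\left(3 \right)} = 15 \cdot 2 \cdot 1 + 2 \cdot 3 \frac{1}{11 + 3} = 15 \cdot 2 + 2 \cdot 3 \cdot \frac{1}{14} = 30 + 2 \cdot 3 \cdot \frac{1}{14} = 30 + \frac{3}{7} = \frac{213}{7}$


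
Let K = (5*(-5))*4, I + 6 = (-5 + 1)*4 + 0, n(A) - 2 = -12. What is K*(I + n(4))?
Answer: 3200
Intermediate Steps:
n(A) = -10 (n(A) = 2 - 12 = -10)
I = -22 (I = -6 + ((-5 + 1)*4 + 0) = -6 + (-4*4 + 0) = -6 + (-16 + 0) = -6 - 16 = -22)
K = -100 (K = -25*4 = -100)
K*(I + n(4)) = -100*(-22 - 10) = -100*(-32) = 3200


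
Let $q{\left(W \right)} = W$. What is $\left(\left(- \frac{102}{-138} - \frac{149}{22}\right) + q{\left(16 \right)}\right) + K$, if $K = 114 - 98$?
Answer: $\frac{13139}{506} \approx 25.966$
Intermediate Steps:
$K = 16$ ($K = 114 - 98 = 16$)
$\left(\left(- \frac{102}{-138} - \frac{149}{22}\right) + q{\left(16 \right)}\right) + K = \left(\left(- \frac{102}{-138} - \frac{149}{22}\right) + 16\right) + 16 = \left(\left(\left(-102\right) \left(- \frac{1}{138}\right) - \frac{149}{22}\right) + 16\right) + 16 = \left(\left(\frac{17}{23} - \frac{149}{22}\right) + 16\right) + 16 = \left(- \frac{3053}{506} + 16\right) + 16 = \frac{5043}{506} + 16 = \frac{13139}{506}$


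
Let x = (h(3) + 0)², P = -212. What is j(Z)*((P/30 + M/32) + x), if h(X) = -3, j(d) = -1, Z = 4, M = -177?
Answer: 1727/480 ≈ 3.5979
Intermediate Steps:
x = 9 (x = (-3 + 0)² = (-3)² = 9)
j(Z)*((P/30 + M/32) + x) = -((-212/30 - 177/32) + 9) = -((-212*1/30 - 177*1/32) + 9) = -((-106/15 - 177/32) + 9) = -(-6047/480 + 9) = -1*(-1727/480) = 1727/480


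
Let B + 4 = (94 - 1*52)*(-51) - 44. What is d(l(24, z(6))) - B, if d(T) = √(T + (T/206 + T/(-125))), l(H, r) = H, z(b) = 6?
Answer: 2190 + 2*√39658605/2575 ≈ 2194.9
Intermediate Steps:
B = -2190 (B = -4 + ((94 - 1*52)*(-51) - 44) = -4 + ((94 - 52)*(-51) - 44) = -4 + (42*(-51) - 44) = -4 + (-2142 - 44) = -4 - 2186 = -2190)
d(T) = √26439070*√T/5150 (d(T) = √(T + (T*(1/206) + T*(-1/125))) = √(T + (T/206 - T/125)) = √(T - 81*T/25750) = √(25669*T/25750) = √26439070*√T/5150)
d(l(24, z(6))) - B = √26439070*√24/5150 - 1*(-2190) = √26439070*(2*√6)/5150 + 2190 = 2*√39658605/2575 + 2190 = 2190 + 2*√39658605/2575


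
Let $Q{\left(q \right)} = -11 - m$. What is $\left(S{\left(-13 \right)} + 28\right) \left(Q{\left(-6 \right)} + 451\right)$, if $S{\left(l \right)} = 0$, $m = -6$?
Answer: $12488$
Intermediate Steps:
$Q{\left(q \right)} = -5$ ($Q{\left(q \right)} = -11 - -6 = -11 + 6 = -5$)
$\left(S{\left(-13 \right)} + 28\right) \left(Q{\left(-6 \right)} + 451\right) = \left(0 + 28\right) \left(-5 + 451\right) = 28 \cdot 446 = 12488$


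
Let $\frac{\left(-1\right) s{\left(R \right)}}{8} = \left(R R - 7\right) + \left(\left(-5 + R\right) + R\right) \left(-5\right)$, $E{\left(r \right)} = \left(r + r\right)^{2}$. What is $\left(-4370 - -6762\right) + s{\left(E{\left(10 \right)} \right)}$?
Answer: $-1245752$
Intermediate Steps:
$E{\left(r \right)} = 4 r^{2}$ ($E{\left(r \right)} = \left(2 r\right)^{2} = 4 r^{2}$)
$s{\left(R \right)} = -144 - 8 R^{2} + 80 R$ ($s{\left(R \right)} = - 8 \left(\left(R R - 7\right) + \left(\left(-5 + R\right) + R\right) \left(-5\right)\right) = - 8 \left(\left(R^{2} - 7\right) + \left(-5 + 2 R\right) \left(-5\right)\right) = - 8 \left(\left(-7 + R^{2}\right) - \left(-25 + 10 R\right)\right) = - 8 \left(18 + R^{2} - 10 R\right) = -144 - 8 R^{2} + 80 R$)
$\left(-4370 - -6762\right) + s{\left(E{\left(10 \right)} \right)} = \left(-4370 - -6762\right) - \left(144 + 1280000 - 320 \cdot 10^{2}\right) = \left(-4370 + 6762\right) - \left(144 + 1280000 - 320 \cdot 100\right) = 2392 - \left(-31856 + 1280000\right) = 2392 - 1248144 = -1245752$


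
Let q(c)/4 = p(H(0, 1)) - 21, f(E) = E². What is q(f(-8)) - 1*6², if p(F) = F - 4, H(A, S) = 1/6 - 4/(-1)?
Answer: -358/3 ≈ -119.33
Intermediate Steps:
H(A, S) = 25/6 (H(A, S) = 1*(⅙) - 4*(-1) = ⅙ + 4 = 25/6)
p(F) = -4 + F
q(c) = -250/3 (q(c) = 4*((-4 + 25/6) - 21) = 4*(⅙ - 21) = 4*(-125/6) = -250/3)
q(f(-8)) - 1*6² = -250/3 - 1*6² = -250/3 - 1*36 = -250/3 - 36 = -358/3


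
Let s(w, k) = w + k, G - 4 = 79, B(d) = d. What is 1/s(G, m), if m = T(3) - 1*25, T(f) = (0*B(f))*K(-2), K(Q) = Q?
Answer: 1/58 ≈ 0.017241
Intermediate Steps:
G = 83 (G = 4 + 79 = 83)
T(f) = 0 (T(f) = (0*f)*(-2) = 0*(-2) = 0)
m = -25 (m = 0 - 1*25 = 0 - 25 = -25)
s(w, k) = k + w
1/s(G, m) = 1/(-25 + 83) = 1/58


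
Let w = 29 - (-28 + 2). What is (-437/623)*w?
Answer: -24035/623 ≈ -38.579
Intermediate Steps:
w = 55 (w = 29 - 1*(-26) = 29 + 26 = 55)
(-437/623)*w = -437/623*55 = -24035/623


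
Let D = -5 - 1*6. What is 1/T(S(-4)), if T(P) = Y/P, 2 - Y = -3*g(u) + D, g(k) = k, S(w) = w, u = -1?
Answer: -2/5 ≈ -0.40000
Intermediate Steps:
D = -11 (D = -5 - 6 = -11)
Y = 10 (Y = 2 - (-3*(-1) - 11) = 2 - (3 - 11) = 2 - 1*(-8) = 2 + 8 = 10)
T(P) = 10/P
1/T(S(-4)) = 1/(10/(-4)) = 1/(10*(-1/4)) = 1/(-5/2) = -2/5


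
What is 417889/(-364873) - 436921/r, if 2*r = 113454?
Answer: -183126265336/20698150671 ≈ -8.8475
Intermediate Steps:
r = 56727 (r = (½)*113454 = 56727)
417889/(-364873) - 436921/r = 417889/(-364873) - 436921/56727 = 417889*(-1/364873) - 436921*1/56727 = -417889/364873 - 436921/56727 = -183126265336/20698150671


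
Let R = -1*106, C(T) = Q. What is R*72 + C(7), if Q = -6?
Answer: -7638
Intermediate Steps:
C(T) = -6
R = -106
R*72 + C(7) = -106*72 - 6 = -7632 - 6 = -7638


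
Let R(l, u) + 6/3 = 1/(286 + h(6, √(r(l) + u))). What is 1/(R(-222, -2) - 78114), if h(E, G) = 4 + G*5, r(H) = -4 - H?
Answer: -683080990/53359552097769 + 10*√6/160078656293307 ≈ -1.2801e-5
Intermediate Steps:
h(E, G) = 4 + 5*G
R(l, u) = -2 + 1/(290 + 5*√(-4 + u - l)) (R(l, u) = -2 + 1/(286 + (4 + 5*√((-4 - l) + u))) = -2 + 1/(286 + (4 + 5*√(-4 + u - l))) = -2 + 1/(290 + 5*√(-4 + u - l)))
1/(R(-222, -2) - 78114) = 1/((-579 - 10*√(-4 - 2 - 1*(-222)))/(5*(58 + √(-4 - 2 - 1*(-222)))) - 78114) = 1/((-579 - 10*√(-4 - 2 + 222))/(5*(58 + √(-4 - 2 + 222))) - 78114) = 1/((-579 - 60*√6)/(5*(58 + √216)) - 78114) = 1/((-579 - 60*√6)/(5*(58 + 6*√6)) - 78114) = 1/(-78114 + (-579 - 60*√6)/(5*(58 + 6*√6)))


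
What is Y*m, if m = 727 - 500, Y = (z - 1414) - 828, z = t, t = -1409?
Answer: -828777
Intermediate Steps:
z = -1409
Y = -3651 (Y = (-1409 - 1414) - 828 = -2823 - 828 = -3651)
m = 227
Y*m = -3651*227 = -828777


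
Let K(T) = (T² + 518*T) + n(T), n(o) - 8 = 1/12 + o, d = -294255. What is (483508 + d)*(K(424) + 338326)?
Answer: 1676401749229/12 ≈ 1.3970e+11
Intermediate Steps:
n(o) = 97/12 + o (n(o) = 8 + (1/12 + o) = 97/12 + o)
K(T) = 97/12 + T² + 519*T (K(T) = (T² + 518*T) + (97/12 + T) = 97/12 + T² + 519*T)
(483508 + d)*(K(424) + 338326) = (483508 - 294255)*((97/12 + 424² + 519*424) + 338326) = 189253*((97/12 + 179776 + 220056) + 338326) = 189253*(4798081/12 + 338326) = 189253*(8857993/12) = 1676401749229/12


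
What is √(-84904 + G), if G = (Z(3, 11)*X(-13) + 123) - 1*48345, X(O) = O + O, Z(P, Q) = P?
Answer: 2*I*√33301 ≈ 364.97*I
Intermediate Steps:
X(O) = 2*O
G = -48300 (G = (3*(2*(-13)) + 123) - 1*48345 = (3*(-26) + 123) - 48345 = (-78 + 123) - 48345 = 45 - 48345 = -48300)
√(-84904 + G) = √(-84904 - 48300) = √(-133204) = 2*I*√33301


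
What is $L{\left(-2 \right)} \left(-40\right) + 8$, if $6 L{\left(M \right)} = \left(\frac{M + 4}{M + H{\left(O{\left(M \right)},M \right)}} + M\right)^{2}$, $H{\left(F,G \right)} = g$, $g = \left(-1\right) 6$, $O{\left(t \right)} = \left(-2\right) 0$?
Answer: $- \frac{103}{4} \approx -25.75$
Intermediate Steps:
$O{\left(t \right)} = 0$
$g = -6$
$H{\left(F,G \right)} = -6$
$L{\left(M \right)} = \frac{\left(M + \frac{4 + M}{-6 + M}\right)^{2}}{6}$ ($L{\left(M \right)} = \frac{\left(\frac{M + 4}{M - 6} + M\right)^{2}}{6} = \frac{\left(\frac{4 + M}{-6 + M} + M\right)^{2}}{6} = \frac{\left(M + \frac{4 + M}{-6 + M}\right)^{2}}{6}$)
$L{\left(-2 \right)} \left(-40\right) + 8 = \frac{\left(4 + \left(-2\right)^{2} - -10\right)^{2}}{6 \left(-6 - 2\right)^{2}} \left(-40\right) + 8 = \frac{\left(4 + 4 + 10\right)^{2}}{6 \cdot 64} \left(-40\right) + 8 = \frac{1}{6} \cdot \frac{1}{64} \cdot 18^{2} \left(-40\right) + 8 = \frac{1}{6} \cdot \frac{1}{64} \cdot 324 \left(-40\right) + 8 = \frac{27}{32} \left(-40\right) + 8 = - \frac{135}{4} + 8 = - \frac{103}{4}$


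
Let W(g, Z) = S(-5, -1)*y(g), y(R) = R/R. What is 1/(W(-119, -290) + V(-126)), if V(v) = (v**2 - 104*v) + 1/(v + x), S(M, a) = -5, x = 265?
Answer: 139/4027526 ≈ 3.4512e-5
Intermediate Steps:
y(R) = 1
W(g, Z) = -5 (W(g, Z) = -5*1 = -5)
V(v) = v**2 + 1/(265 + v) - 104*v (V(v) = (v**2 - 104*v) + 1/(v + 265) = (v**2 - 104*v) + 1/(265 + v) = v**2 + 1/(265 + v) - 104*v)
1/(W(-119, -290) + V(-126)) = 1/(-5 + (1 + (-126)**3 - 27560*(-126) + 161*(-126)**2)/(265 - 126)) = 1/(-5 + (1 - 2000376 + 3472560 + 161*15876)/139) = 1/(-5 + (1 - 2000376 + 3472560 + 2556036)/139) = 1/(-5 + (1/139)*4028221) = 1/(-5 + 4028221/139) = 1/(4027526/139) = 139/4027526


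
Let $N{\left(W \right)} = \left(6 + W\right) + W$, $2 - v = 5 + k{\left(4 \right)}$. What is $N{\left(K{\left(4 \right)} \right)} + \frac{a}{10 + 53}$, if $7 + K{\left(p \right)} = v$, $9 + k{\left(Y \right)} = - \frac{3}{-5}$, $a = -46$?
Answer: $\frac{652}{315} \approx 2.0698$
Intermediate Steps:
$k{\left(Y \right)} = - \frac{42}{5}$ ($k{\left(Y \right)} = -9 - \frac{3}{-5} = -9 - - \frac{3}{5} = -9 + \frac{3}{5} = - \frac{42}{5}$)
$v = \frac{27}{5}$ ($v = 2 - \left(5 - \frac{42}{5}\right) = 2 - - \frac{17}{5} = 2 + \frac{17}{5} = \frac{27}{5} \approx 5.4$)
$K{\left(p \right)} = - \frac{8}{5}$ ($K{\left(p \right)} = -7 + \frac{27}{5} = - \frac{8}{5}$)
$N{\left(W \right)} = 6 + 2 W$
$N{\left(K{\left(4 \right)} \right)} + \frac{a}{10 + 53} = \left(6 + 2 \left(- \frac{8}{5}\right)\right) - \frac{46}{10 + 53} = \left(6 - \frac{16}{5}\right) - \frac{46}{63} = \frac{14}{5} - \frac{46}{63} = \frac{652}{315}$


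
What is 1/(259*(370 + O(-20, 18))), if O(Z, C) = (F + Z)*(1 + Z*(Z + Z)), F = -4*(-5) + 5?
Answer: 1/1133125 ≈ 8.8252e-7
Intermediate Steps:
F = 25 (F = 20 + 5 = 25)
O(Z, C) = (1 + 2*Z**2)*(25 + Z) (O(Z, C) = (25 + Z)*(1 + Z*(Z + Z)) = (25 + Z)*(1 + Z*(2*Z)) = (25 + Z)*(1 + 2*Z**2) = (1 + 2*Z**2)*(25 + Z))
1/(259*(370 + O(-20, 18))) = 1/(259*(370 + (25 - 20 + 2*(-20)**3 + 50*(-20)**2))) = 1/(259*(370 + (25 - 20 + 2*(-8000) + 50*400))) = 1/(259*(370 + (25 - 20 - 16000 + 20000))) = 1/(259*(370 + 4005)) = 1/(259*4375) = 1/1133125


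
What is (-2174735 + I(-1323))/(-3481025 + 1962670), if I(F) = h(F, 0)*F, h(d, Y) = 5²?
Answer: 441562/303671 ≈ 1.4541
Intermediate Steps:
h(d, Y) = 25
I(F) = 25*F
(-2174735 + I(-1323))/(-3481025 + 1962670) = (-2174735 + 25*(-1323))/(-3481025 + 1962670) = (-2174735 - 33075)/(-1518355) = -2207810*(-1/1518355) = 441562/303671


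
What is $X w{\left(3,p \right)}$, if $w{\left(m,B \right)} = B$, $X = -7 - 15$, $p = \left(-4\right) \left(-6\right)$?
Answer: $-528$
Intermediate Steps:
$p = 24$
$X = -22$
$X w{\left(3,p \right)} = \left(-22\right) 24 = -528$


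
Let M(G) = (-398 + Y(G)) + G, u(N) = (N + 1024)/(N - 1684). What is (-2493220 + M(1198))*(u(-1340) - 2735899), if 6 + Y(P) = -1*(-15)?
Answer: 5155152283541215/756 ≈ 6.8190e+12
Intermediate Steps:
u(N) = (1024 + N)/(-1684 + N)
Y(P) = 9 (Y(P) = -6 - 1*(-15) = -6 + 15 = 9)
M(G) = -389 + G (M(G) = (-398 + 9) + G = -389 + G)
(-2493220 + M(1198))*(u(-1340) - 2735899) = (-2493220 + (-389 + 1198))*((1024 - 1340)/(-1684 - 1340) - 2735899) = (-2493220 + 809)*(-316/(-3024) - 2735899) = -2492411*(-1/3024*(-316) - 2735899) = -2492411*(79/756 - 2735899) = -2492411*(-2068339565/756) = 5155152283541215/756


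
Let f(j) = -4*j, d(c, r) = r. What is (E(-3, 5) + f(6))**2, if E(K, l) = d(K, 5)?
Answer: 361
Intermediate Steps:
E(K, l) = 5
(E(-3, 5) + f(6))**2 = (5 - 4*6)**2 = (5 - 24)**2 = (-19)**2 = 361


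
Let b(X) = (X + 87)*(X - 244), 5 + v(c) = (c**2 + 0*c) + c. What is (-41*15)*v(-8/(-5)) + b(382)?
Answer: 326193/5 ≈ 65239.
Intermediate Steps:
v(c) = -5 + c + c**2 (v(c) = -5 + ((c**2 + 0*c) + c) = -5 + ((c**2 + 0) + c) = -5 + (c**2 + c) = -5 + (c + c**2) = -5 + c + c**2)
b(X) = (-244 + X)*(87 + X) (b(X) = (87 + X)*(-244 + X) = (-244 + X)*(87 + X))
(-41*15)*v(-8/(-5)) + b(382) = (-41*15)*(-5 - 8/(-5) + (-8/(-5))**2) + (-21228 + 382**2 - 157*382) = -615*(-5 - 8*(-1/5) + (-8*(-1/5))**2) + (-21228 + 145924 - 59974) = -615*(-5 + 8/5 + (8/5)**2) + 64722 = -615*(-5 + 8/5 + 64/25) + 64722 = -615*(-21/25) + 64722 = 2583/5 + 64722 = 326193/5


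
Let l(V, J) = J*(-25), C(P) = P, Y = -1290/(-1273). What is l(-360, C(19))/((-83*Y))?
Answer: 120935/21414 ≈ 5.6475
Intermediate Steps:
Y = 1290/1273 (Y = -1290*(-1/1273) = 1290/1273 ≈ 1.0134)
l(V, J) = -25*J
l(-360, C(19))/((-83*Y)) = (-25*19)/((-83*1290/1273)) = -475/(-107070/1273) = -475*(-1273/107070) = 120935/21414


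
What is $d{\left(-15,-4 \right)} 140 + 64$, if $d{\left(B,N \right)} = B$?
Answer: $-2036$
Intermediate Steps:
$d{\left(-15,-4 \right)} 140 + 64 = \left(-15\right) 140 + 64 = -2100 + 64 = -2036$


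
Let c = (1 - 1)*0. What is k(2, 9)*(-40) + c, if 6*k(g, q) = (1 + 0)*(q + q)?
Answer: -120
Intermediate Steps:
c = 0 (c = 0*0 = 0)
k(g, q) = q/3 (k(g, q) = ((1 + 0)*(q + q))/6 = (1*(2*q))/6 = (2*q)/6 = q/3)
k(2, 9)*(-40) + c = ((⅓)*9)*(-40) + 0 = 3*(-40) + 0 = -120 + 0 = -120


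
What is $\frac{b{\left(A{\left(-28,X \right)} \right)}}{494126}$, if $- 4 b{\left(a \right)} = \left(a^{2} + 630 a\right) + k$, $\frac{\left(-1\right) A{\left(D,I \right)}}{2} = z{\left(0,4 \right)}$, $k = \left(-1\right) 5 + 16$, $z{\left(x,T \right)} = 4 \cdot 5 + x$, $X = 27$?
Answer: $\frac{23589}{1976504} \approx 0.011935$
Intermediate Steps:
$z{\left(x,T \right)} = 20 + x$
$k = 11$ ($k = -5 + 16 = 11$)
$A{\left(D,I \right)} = -40$ ($A{\left(D,I \right)} = - 2 \left(20 + 0\right) = \left(-2\right) 20 = -40$)
$b{\left(a \right)} = - \frac{11}{4} - \frac{315 a}{2} - \frac{a^{2}}{4}$ ($b{\left(a \right)} = - \frac{\left(a^{2} + 630 a\right) + 11}{4} = - \frac{11 + a^{2} + 630 a}{4} = - \frac{11}{4} - \frac{315 a}{2} - \frac{a^{2}}{4}$)
$\frac{b{\left(A{\left(-28,X \right)} \right)}}{494126} = \frac{- \frac{11}{4} - -6300 - \frac{\left(-40\right)^{2}}{4}}{494126} = \left(- \frac{11}{4} + 6300 - 400\right) \frac{1}{494126} = \frac{23589}{4} \cdot \frac{1}{494126} = \frac{23589}{1976504}$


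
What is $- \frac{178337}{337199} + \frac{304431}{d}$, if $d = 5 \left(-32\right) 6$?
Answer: $- \frac{34275010763}{107903680} \approx -317.64$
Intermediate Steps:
$d = -960$ ($d = \left(-160\right) 6 = -960$)
$- \frac{178337}{337199} + \frac{304431}{d} = - \frac{178337}{337199} + \frac{304431}{-960} = \left(-178337\right) \frac{1}{337199} + 304431 \left(- \frac{1}{960}\right) = - \frac{178337}{337199} - \frac{101477}{320} = - \frac{34275010763}{107903680}$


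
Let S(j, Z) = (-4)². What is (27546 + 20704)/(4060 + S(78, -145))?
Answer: 24125/2038 ≈ 11.838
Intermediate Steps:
S(j, Z) = 16
(27546 + 20704)/(4060 + S(78, -145)) = (27546 + 20704)/(4060 + 16) = 48250/4076 = 48250*(1/4076) = 24125/2038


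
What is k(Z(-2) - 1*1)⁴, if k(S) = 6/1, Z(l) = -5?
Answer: 1296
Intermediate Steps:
k(S) = 6 (k(S) = 6*1 = 6)
k(Z(-2) - 1*1)⁴ = 6⁴ = 1296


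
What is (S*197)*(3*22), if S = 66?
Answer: 858132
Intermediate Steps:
(S*197)*(3*22) = (66*197)*(3*22) = 13002*66 = 858132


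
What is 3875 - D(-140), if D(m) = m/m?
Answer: 3874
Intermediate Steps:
D(m) = 1
3875 - D(-140) = 3875 - 1*1 = 3875 - 1 = 3874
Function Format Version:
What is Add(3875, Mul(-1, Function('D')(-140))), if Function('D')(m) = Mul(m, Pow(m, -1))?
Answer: 3874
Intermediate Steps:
Function('D')(m) = 1
Add(3875, Mul(-1, Function('D')(-140))) = Add(3875, Mul(-1, 1)) = Add(3875, -1) = 3874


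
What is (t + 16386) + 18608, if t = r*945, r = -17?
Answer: 18929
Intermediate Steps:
t = -16065 (t = -17*945 = -16065)
(t + 16386) + 18608 = (-16065 + 16386) + 18608 = 321 + 18608 = 18929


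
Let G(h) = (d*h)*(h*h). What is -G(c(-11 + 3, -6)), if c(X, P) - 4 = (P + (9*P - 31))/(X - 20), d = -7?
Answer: 170723/64 ≈ 2667.5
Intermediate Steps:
c(X, P) = 4 + (-31 + 10*P)/(-20 + X) (c(X, P) = 4 + (P + (9*P - 31))/(X - 20) = 4 + (P + (-31 + 9*P))/(-20 + X) = 4 + (-31 + 10*P)/(-20 + X))
G(h) = -7*h³ (G(h) = (-7*h)*(h*h) = (-7*h)*h² = -7*h³)
-G(c(-11 + 3, -6)) = -(-7)*((-111 + 4*(-11 + 3) + 10*(-6))/(-20 + (-11 + 3)))³ = -(-7)*((-111 + 4*(-8) - 60)/(-20 - 8))³ = -(-7)*((-111 - 32 - 60)/(-28))³ = -(-7)*(-1/28*(-203))³ = -(-7)*(29/4)³ = -(-7)*24389/64 = -1*(-170723/64) = 170723/64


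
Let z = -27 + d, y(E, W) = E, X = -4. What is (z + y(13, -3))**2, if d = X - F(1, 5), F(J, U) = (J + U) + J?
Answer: 625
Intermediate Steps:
F(J, U) = U + 2*J
d = -11 (d = -4 - (5 + 2*1) = -4 - (5 + 2) = -4 - 1*7 = -4 - 7 = -11)
z = -38 (z = -27 - 11 = -38)
(z + y(13, -3))**2 = (-38 + 13)**2 = (-25)**2 = 625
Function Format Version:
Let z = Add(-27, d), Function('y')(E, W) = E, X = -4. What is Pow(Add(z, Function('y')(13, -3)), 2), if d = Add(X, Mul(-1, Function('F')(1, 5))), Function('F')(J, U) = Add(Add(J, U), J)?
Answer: 625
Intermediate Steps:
Function('F')(J, U) = Add(U, Mul(2, J))
d = -11 (d = Add(-4, Mul(-1, Add(5, Mul(2, 1)))) = Add(-4, Mul(-1, Add(5, 2))) = Add(-4, Mul(-1, 7)) = Add(-4, -7) = -11)
z = -38 (z = Add(-27, -11) = -38)
Pow(Add(z, Function('y')(13, -3)), 2) = Pow(Add(-38, 13), 2) = Pow(-25, 2) = 625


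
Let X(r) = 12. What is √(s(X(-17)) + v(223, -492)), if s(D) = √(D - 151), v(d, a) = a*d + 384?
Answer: √(-109332 + I*√139) ≈ 0.018 + 330.65*I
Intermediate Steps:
v(d, a) = 384 + a*d
s(D) = √(-151 + D)
√(s(X(-17)) + v(223, -492)) = √(√(-151 + 12) + (384 - 492*223)) = √(√(-139) + (384 - 109716)) = √(I*√139 - 109332) = √(-109332 + I*√139)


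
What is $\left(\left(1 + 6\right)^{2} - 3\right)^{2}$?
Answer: $2116$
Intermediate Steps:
$\left(\left(1 + 6\right)^{2} - 3\right)^{2} = \left(7^{2} - 3\right)^{2} = \left(49 - 3\right)^{2} = 46^{2} = 2116$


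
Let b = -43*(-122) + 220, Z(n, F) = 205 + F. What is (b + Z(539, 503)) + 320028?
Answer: 326202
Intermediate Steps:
b = 5466 (b = 5246 + 220 = 5466)
(b + Z(539, 503)) + 320028 = (5466 + (205 + 503)) + 320028 = (5466 + 708) + 320028 = 6174 + 320028 = 326202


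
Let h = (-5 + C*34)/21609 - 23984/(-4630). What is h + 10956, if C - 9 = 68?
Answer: 182779092161/16674945 ≈ 10961.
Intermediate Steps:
C = 77 (C = 9 + 68 = 77)
h = 88394741/16674945 (h = (-5 + 77*34)/21609 - 23984/(-4630) = (-5 + 2618)*(1/21609) - 23984*(-1/4630) = 2613*(1/21609) + 11992/2315 = 871/7203 + 11992/2315 = 88394741/16674945 ≈ 5.3010)
h + 10956 = 88394741/16674945 + 10956 = 182779092161/16674945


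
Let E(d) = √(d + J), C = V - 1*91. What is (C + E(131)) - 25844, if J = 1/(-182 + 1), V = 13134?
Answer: -12801 + √4291510/181 ≈ -12790.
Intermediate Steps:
J = -1/181 (J = 1/(-181) = -1/181 ≈ -0.0055249)
C = 13043 (C = 13134 - 1*91 = 13134 - 91 = 13043)
E(d) = √(-1/181 + d) (E(d) = √(d - 1/181) = √(-1/181 + d))
(C + E(131)) - 25844 = (13043 + √(-181 + 32761*131)/181) - 25844 = (13043 + √(-181 + 4291691)/181) - 25844 = (13043 + √4291510/181) - 25844 = -12801 + √4291510/181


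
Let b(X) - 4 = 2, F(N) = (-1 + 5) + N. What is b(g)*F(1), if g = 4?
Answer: 30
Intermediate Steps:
F(N) = 4 + N
b(X) = 6 (b(X) = 4 + 2 = 6)
b(g)*F(1) = 6*(4 + 1) = 6*5 = 30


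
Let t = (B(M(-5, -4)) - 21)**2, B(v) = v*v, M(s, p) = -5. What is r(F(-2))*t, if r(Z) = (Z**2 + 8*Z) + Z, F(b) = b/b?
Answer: 160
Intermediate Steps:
F(b) = 1
r(Z) = Z**2 + 9*Z
B(v) = v**2
t = 16 (t = ((-5)**2 - 21)**2 = (25 - 21)**2 = 4**2 = 16)
r(F(-2))*t = (1*(9 + 1))*16 = (1*10)*16 = 10*16 = 160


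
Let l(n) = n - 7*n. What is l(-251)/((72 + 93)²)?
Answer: 502/9075 ≈ 0.055317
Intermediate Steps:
l(n) = -6*n
l(-251)/((72 + 93)²) = (-6*(-251))/((72 + 93)²) = 1506/(165²) = 1506/27225 = 1506*(1/27225) = 502/9075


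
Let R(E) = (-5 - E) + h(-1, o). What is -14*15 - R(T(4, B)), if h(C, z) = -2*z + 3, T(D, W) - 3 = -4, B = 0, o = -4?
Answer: -217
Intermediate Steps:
T(D, W) = -1 (T(D, W) = 3 - 4 = -1)
h(C, z) = 3 - 2*z
R(E) = 6 - E (R(E) = (-5 - E) + (3 - 2*(-4)) = (-5 - E) + (3 + 8) = (-5 - E) + 11 = 6 - E)
-14*15 - R(T(4, B)) = -14*15 - (6 - 1*(-1)) = -210 - (6 + 1) = -210 - 1*7 = -210 - 7 = -217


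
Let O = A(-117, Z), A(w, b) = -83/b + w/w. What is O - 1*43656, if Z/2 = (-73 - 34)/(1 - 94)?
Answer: -9349889/214 ≈ -43691.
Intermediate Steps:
Z = 214/93 (Z = 2*((-73 - 34)/(1 - 94)) = 2*(-107/(-93)) = 2*(-107*(-1/93)) = 2*(107/93) = 214/93 ≈ 2.3011)
A(w, b) = 1 - 83/b (A(w, b) = -83/b + 1 = 1 - 83/b)
O = -7505/214 (O = (-83 + 214/93)/(214/93) = (93/214)*(-7505/93) = -7505/214 ≈ -35.070)
O - 1*43656 = -7505/214 - 1*43656 = -7505/214 - 43656 = -9349889/214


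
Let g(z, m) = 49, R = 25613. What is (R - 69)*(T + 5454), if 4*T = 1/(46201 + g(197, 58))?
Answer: 3221705073193/23125 ≈ 1.3932e+8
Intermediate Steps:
T = 1/185000 (T = 1/(4*(46201 + 49)) = (¼)/46250 = (¼)*(1/46250) = 1/185000 ≈ 5.4054e-6)
(R - 69)*(T + 5454) = (25613 - 69)*(1/185000 + 5454) = 25544*(1008990001/185000) = 3221705073193/23125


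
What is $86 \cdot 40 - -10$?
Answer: $3450$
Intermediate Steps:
$86 \cdot 40 - -10 = 3440 + 10 = 3450$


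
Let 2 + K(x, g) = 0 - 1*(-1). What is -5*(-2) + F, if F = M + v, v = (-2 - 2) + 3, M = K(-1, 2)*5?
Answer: 4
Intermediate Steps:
K(x, g) = -1 (K(x, g) = -2 + (0 - 1*(-1)) = -2 + (0 + 1) = -2 + 1 = -1)
M = -5 (M = -1*5 = -5)
v = -1 (v = -4 + 3 = -1)
F = -6 (F = -5 - 1 = -6)
-5*(-2) + F = -5*(-2) - 6 = 10 - 6 = 4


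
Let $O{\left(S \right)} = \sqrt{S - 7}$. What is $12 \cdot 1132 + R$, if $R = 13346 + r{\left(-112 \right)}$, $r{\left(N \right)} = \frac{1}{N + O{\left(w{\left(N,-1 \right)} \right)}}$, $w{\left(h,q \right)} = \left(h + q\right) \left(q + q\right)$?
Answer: $\frac{331912138}{12325} - \frac{\sqrt{219}}{12325} \approx 26930.0$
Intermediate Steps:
$w{\left(h,q \right)} = 2 q \left(h + q\right)$ ($w{\left(h,q \right)} = \left(h + q\right) 2 q = 2 q \left(h + q\right)$)
$O{\left(S \right)} = \sqrt{-7 + S}$
$r{\left(N \right)} = \frac{1}{N + \sqrt{-5 - 2 N}}$ ($r{\left(N \right)} = \frac{1}{N + \sqrt{-7 + 2 \left(-1\right) \left(N - 1\right)}} = \frac{1}{N + \sqrt{-7 + 2 \left(-1\right) \left(-1 + N\right)}} = \frac{1}{N + \sqrt{-7 - \left(-2 + 2 N\right)}} = \frac{1}{N + \sqrt{-5 - 2 N}}$)
$R = 13346 + \frac{1}{-112 + \sqrt{219}}$ ($R = 13346 + \frac{1}{-112 + \sqrt{-5 - -224}} = 13346 + \frac{1}{-112 + \sqrt{-5 + 224}} = 13346 + \frac{1}{-112 + \sqrt{219}} \approx 13346.0$)
$12 \cdot 1132 + R = 12 \cdot 1132 + \left(\frac{164489338}{12325} - \frac{\sqrt{219}}{12325}\right) = 13584 + \left(\frac{164489338}{12325} - \frac{\sqrt{219}}{12325}\right) = \frac{331912138}{12325} - \frac{\sqrt{219}}{12325}$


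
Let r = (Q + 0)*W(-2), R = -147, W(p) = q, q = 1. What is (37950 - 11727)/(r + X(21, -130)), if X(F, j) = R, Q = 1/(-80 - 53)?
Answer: -3487659/19552 ≈ -178.38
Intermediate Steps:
W(p) = 1
Q = -1/133 (Q = 1/(-133) = -1/133 ≈ -0.0075188)
X(F, j) = -147
r = -1/133 (r = (-1/133 + 0)*1 = -1/133*1 = -1/133 ≈ -0.0075188)
(37950 - 11727)/(r + X(21, -130)) = (37950 - 11727)/(-1/133 - 147) = 26223/(-19552/133) = 26223*(-133/19552) = -3487659/19552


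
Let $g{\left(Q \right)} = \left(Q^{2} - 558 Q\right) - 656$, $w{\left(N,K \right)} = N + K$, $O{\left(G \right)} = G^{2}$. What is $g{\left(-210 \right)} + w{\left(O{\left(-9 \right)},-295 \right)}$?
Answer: $160410$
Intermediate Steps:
$w{\left(N,K \right)} = K + N$
$g{\left(Q \right)} = -656 + Q^{2} - 558 Q$
$g{\left(-210 \right)} + w{\left(O{\left(-9 \right)},-295 \right)} = \left(-656 + \left(-210\right)^{2} - -117180\right) - \left(295 - \left(-9\right)^{2}\right) = \left(-656 + 44100 + 117180\right) + \left(-295 + 81\right) = 160624 - 214 = 160410$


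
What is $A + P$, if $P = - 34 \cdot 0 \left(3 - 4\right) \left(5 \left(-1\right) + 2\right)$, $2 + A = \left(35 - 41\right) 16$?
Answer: $-98$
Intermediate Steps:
$A = -98$ ($A = -2 + \left(35 - 41\right) 16 = -2 - 96 = -98$)
$P = 0$ ($P = - 34 \cdot 0 \left(-1\right) \left(-5 + 2\right) = \left(-34\right) 0 \left(-3\right) = 0 \left(-3\right) = 0$)
$A + P = -98 + 0 = -98$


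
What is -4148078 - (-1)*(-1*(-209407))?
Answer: -3938671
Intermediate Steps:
-4148078 - (-1)*(-1*(-209407)) = -4148078 - (-1)*209407 = -4148078 - 1*(-209407) = -4148078 + 209407 = -3938671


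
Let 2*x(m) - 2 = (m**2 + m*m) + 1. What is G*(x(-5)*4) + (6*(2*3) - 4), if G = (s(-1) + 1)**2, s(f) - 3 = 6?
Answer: 10632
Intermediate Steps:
s(f) = 9 (s(f) = 3 + 6 = 9)
x(m) = 3/2 + m**2 (x(m) = 1 + ((m**2 + m*m) + 1)/2 = 1 + ((m**2 + m**2) + 1)/2 = 1 + (2*m**2 + 1)/2 = 1 + (1 + 2*m**2)/2 = 1 + (1/2 + m**2) = 3/2 + m**2)
G = 100 (G = (9 + 1)**2 = 10**2 = 100)
G*(x(-5)*4) + (6*(2*3) - 4) = 100*((3/2 + (-5)**2)*4) + (6*(2*3) - 4) = 100*((3/2 + 25)*4) + (6*6 - 4) = 100*((53/2)*4) + (36 - 4) = 100*106 + 32 = 10600 + 32 = 10632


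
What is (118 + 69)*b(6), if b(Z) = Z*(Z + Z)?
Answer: 13464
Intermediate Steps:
b(Z) = 2*Z² (b(Z) = Z*(2*Z) = 2*Z²)
(118 + 69)*b(6) = (118 + 69)*(2*6²) = 187*(2*36) = 187*72 = 13464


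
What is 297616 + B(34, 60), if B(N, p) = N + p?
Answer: 297710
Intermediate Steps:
297616 + B(34, 60) = 297616 + (34 + 60) = 297616 + 94 = 297710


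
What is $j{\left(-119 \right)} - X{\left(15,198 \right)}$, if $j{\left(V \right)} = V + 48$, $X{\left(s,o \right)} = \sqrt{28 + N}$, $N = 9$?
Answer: $-71 - \sqrt{37} \approx -77.083$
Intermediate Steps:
$X{\left(s,o \right)} = \sqrt{37}$ ($X{\left(s,o \right)} = \sqrt{28 + 9} = \sqrt{37}$)
$j{\left(V \right)} = 48 + V$
$j{\left(-119 \right)} - X{\left(15,198 \right)} = \left(48 - 119\right) - \sqrt{37} = -71 - \sqrt{37}$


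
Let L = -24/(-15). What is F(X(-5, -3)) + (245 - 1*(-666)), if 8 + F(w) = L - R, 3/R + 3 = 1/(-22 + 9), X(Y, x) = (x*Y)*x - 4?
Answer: 36223/40 ≈ 905.58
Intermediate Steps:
L = 8/5 (L = -24*(-1/15) = 8/5 ≈ 1.6000)
X(Y, x) = -4 + Y*x² (X(Y, x) = (Y*x)*x - 4 = Y*x² - 4 = -4 + Y*x²)
R = -39/40 (R = 3/(-3 + 1/(-22 + 9)) = 3/(-3 + 1/(-13)) = 3/(-3 - 1/13) = 3/(-40/13) = 3*(-13/40) = -39/40 ≈ -0.97500)
F(w) = -217/40 (F(w) = -8 + (8/5 - 1*(-39/40)) = -8 + (8/5 + 39/40) = -8 + 103/40 = -217/40)
F(X(-5, -3)) + (245 - 1*(-666)) = -217/40 + (245 - 1*(-666)) = -217/40 + (245 + 666) = -217/40 + 911 = 36223/40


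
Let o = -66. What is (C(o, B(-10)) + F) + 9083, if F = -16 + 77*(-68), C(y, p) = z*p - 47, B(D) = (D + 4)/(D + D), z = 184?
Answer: 19196/5 ≈ 3839.2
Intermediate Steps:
B(D) = (4 + D)/(2*D) (B(D) = (4 + D)/((2*D)) = (4 + D)*(1/(2*D)) = (4 + D)/(2*D))
C(y, p) = -47 + 184*p (C(y, p) = 184*p - 47 = -47 + 184*p)
F = -5252 (F = -16 - 5236 = -5252)
(C(o, B(-10)) + F) + 9083 = ((-47 + 184*((1/2)*(4 - 10)/(-10))) - 5252) + 9083 = ((-47 + 184*((1/2)*(-1/10)*(-6))) - 5252) + 9083 = ((-47 + 184*(3/10)) - 5252) + 9083 = ((-47 + 276/5) - 5252) + 9083 = (41/5 - 5252) + 9083 = -26219/5 + 9083 = 19196/5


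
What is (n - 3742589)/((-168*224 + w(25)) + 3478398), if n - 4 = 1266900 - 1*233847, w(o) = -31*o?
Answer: -2709532/3439991 ≈ -0.78766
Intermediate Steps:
n = 1033057 (n = 4 + (1266900 - 1*233847) = 4 + (1266900 - 233847) = 4 + 1033053 = 1033057)
(n - 3742589)/((-168*224 + w(25)) + 3478398) = (1033057 - 3742589)/((-168*224 - 31*25) + 3478398) = -2709532/((-37632 - 775) + 3478398) = -2709532/(-38407 + 3478398) = -2709532/3439991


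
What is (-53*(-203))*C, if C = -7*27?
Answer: -2033451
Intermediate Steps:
C = -189
(-53*(-203))*C = -53*(-203)*(-189) = 10759*(-189) = -2033451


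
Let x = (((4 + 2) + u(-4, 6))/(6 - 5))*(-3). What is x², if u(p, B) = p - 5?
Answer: 81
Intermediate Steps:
u(p, B) = -5 + p
x = 9 (x = (((4 + 2) + (-5 - 4))/(6 - 5))*(-3) = ((6 - 9)/1)*(-3) = (1*(-3))*(-3) = -3*(-3) = 9)
x² = 9² = 81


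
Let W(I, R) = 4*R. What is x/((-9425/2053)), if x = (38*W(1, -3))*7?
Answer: 6553176/9425 ≈ 695.30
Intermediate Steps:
x = -3192 (x = (38*(4*(-3)))*7 = (38*(-12))*7 = -456*7 = -3192)
x/((-9425/2053)) = -3192/((-9425/2053)) = -3192/((-9425*1/2053)) = -3192/(-9425/2053) = -3192*(-2053/9425) = 6553176/9425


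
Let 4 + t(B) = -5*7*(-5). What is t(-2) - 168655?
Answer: -168484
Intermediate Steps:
t(B) = 171 (t(B) = -4 - 5*7*(-5) = -4 - 35*(-5) = -4 + 175 = 171)
t(-2) - 168655 = 171 - 168655 = -168484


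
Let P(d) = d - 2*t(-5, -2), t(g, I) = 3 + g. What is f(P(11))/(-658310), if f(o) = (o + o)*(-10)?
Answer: 30/65831 ≈ 0.00045571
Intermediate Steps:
P(d) = 4 + d (P(d) = d - 2*(3 - 5) = d - 2*(-2) = d + 4 = 4 + d)
f(o) = -20*o (f(o) = (2*o)*(-10) = -20*o)
f(P(11))/(-658310) = -20*(4 + 11)/(-658310) = -20*15*(-1/658310) = -300*(-1/658310) = 30/65831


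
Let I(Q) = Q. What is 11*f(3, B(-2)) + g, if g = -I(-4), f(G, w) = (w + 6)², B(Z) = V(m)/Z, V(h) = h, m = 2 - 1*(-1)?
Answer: 907/4 ≈ 226.75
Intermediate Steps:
m = 3 (m = 2 + 1 = 3)
B(Z) = 3/Z
f(G, w) = (6 + w)²
g = 4 (g = -1*(-4) = 4)
11*f(3, B(-2)) + g = 11*(6 + 3/(-2))² + 4 = 11*(6 + 3*(-½))² + 4 = 11*(6 - 3/2)² + 4 = 11*(9/2)² + 4 = 11*(81/4) + 4 = 891/4 + 4 = 907/4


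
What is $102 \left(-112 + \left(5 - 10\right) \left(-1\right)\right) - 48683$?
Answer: $-59597$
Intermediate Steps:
$102 \left(-112 + \left(5 - 10\right) \left(-1\right)\right) - 48683 = 102 \left(-112 - -5\right) - 48683 = 102 \left(-112 + 5\right) - 48683 = 102 \left(-107\right) - 48683 = -10914 - 48683 = -59597$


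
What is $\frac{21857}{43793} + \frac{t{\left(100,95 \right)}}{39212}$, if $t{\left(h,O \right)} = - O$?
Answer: $\frac{852896349}{1717211116} \approx 0.49668$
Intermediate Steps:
$\frac{21857}{43793} + \frac{t{\left(100,95 \right)}}{39212} = \frac{21857}{43793} + \frac{\left(-1\right) 95}{39212} = 21857 \cdot \frac{1}{43793} - \frac{95}{39212} = \frac{21857}{43793} - \frac{95}{39212} = \frac{852896349}{1717211116}$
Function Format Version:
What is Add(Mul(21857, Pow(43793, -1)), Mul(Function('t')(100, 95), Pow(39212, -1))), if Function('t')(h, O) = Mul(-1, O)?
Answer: Rational(852896349, 1717211116) ≈ 0.49668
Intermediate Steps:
Add(Mul(21857, Pow(43793, -1)), Mul(Function('t')(100, 95), Pow(39212, -1))) = Add(Mul(21857, Pow(43793, -1)), Mul(Mul(-1, 95), Pow(39212, -1))) = Add(Mul(21857, Rational(1, 43793)), Mul(-95, Rational(1, 39212))) = Add(Rational(21857, 43793), Rational(-95, 39212)) = Rational(852896349, 1717211116)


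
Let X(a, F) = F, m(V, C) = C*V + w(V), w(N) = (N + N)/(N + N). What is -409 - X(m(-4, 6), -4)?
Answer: -405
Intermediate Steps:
w(N) = 1 (w(N) = (2*N)/((2*N)) = (2*N)*(1/(2*N)) = 1)
m(V, C) = 1 + C*V (m(V, C) = C*V + 1 = 1 + C*V)
-409 - X(m(-4, 6), -4) = -409 - 1*(-4) = -409 + 4 = -405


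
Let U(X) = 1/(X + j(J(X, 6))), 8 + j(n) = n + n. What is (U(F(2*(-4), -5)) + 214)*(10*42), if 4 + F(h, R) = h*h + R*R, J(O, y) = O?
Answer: 22200780/247 ≈ 89882.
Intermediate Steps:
F(h, R) = -4 + R² + h² (F(h, R) = -4 + (h*h + R*R) = -4 + (h² + R²) = -4 + (R² + h²) = -4 + R² + h²)
j(n) = -8 + 2*n (j(n) = -8 + (n + n) = -8 + 2*n)
U(X) = 1/(-8 + 3*X) (U(X) = 1/(X + (-8 + 2*X)) = 1/(-8 + 3*X))
(U(F(2*(-4), -5)) + 214)*(10*42) = (1/(-8 + 3*(-4 + (-5)² + (2*(-4))²)) + 214)*(10*42) = (1/(-8 + 3*(-4 + 25 + (-8)²)) + 214)*420 = (1/(-8 + 3*(-4 + 25 + 64)) + 214)*420 = (1/(-8 + 3*85) + 214)*420 = (1/(-8 + 255) + 214)*420 = (1/247 + 214)*420 = (52859/247)*420 = 22200780/247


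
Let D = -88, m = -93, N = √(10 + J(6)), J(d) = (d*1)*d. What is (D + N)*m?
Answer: 8184 - 93*√46 ≈ 7553.2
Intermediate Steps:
J(d) = d² (J(d) = d*d = d²)
N = √46 (N = √(10 + 6²) = √(10 + 36) = √46 ≈ 6.7823)
(D + N)*m = (-88 + √46)*(-93) = 8184 - 93*√46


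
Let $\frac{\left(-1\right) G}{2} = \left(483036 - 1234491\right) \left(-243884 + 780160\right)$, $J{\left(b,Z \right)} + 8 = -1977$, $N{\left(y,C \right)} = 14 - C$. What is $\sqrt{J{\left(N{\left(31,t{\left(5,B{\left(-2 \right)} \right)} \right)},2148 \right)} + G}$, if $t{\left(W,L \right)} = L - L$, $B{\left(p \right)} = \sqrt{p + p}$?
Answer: $5 \sqrt{32238982447} \approx 8.9776 \cdot 10^{5}$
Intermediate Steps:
$B{\left(p \right)} = \sqrt{2} \sqrt{p}$ ($B{\left(p \right)} = \sqrt{2 p} = \sqrt{2} \sqrt{p}$)
$t{\left(W,L \right)} = 0$
$J{\left(b,Z \right)} = -1985$ ($J{\left(b,Z \right)} = -8 - 1977 = -1985$)
$G = 805974563160$ ($G = - 2 \left(483036 - 1234491\right) \left(-243884 + 780160\right) = - 2 \left(\left(-751455\right) 536276\right) = \left(-2\right) \left(-402987281580\right) = 805974563160$)
$\sqrt{J{\left(N{\left(31,t{\left(5,B{\left(-2 \right)} \right)} \right)},2148 \right)} + G} = \sqrt{-1985 + 805974563160} = \sqrt{805974561175} = 5 \sqrt{32238982447}$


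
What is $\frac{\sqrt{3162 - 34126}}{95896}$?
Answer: $\frac{i \sqrt{7741}}{47948} \approx 0.001835 i$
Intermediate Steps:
$\frac{\sqrt{3162 - 34126}}{95896} = \sqrt{-30964} \cdot \frac{1}{95896} = 2 i \sqrt{7741} \cdot \frac{1}{95896} = \frac{i \sqrt{7741}}{47948}$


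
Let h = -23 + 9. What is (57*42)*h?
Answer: -33516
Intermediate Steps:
h = -14
(57*42)*h = (57*42)*(-14) = 2394*(-14) = -33516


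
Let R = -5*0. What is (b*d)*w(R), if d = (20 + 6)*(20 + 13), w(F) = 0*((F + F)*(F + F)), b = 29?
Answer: 0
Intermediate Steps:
R = 0
w(F) = 0 (w(F) = 0*((2*F)*(2*F)) = 0*(4*F²) = 0)
d = 858 (d = 26*33 = 858)
(b*d)*w(R) = (29*858)*0 = 24882*0 = 0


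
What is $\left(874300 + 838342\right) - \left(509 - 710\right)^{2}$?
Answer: $1672241$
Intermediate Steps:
$\left(874300 + 838342\right) - \left(509 - 710\right)^{2} = 1712642 - \left(-201\right)^{2} = 1712642 - 40401 = 1672241$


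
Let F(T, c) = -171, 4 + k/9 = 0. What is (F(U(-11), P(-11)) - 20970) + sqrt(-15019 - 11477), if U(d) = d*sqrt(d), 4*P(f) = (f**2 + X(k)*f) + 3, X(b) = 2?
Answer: -21141 + 24*I*sqrt(46) ≈ -21141.0 + 162.78*I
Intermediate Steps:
k = -36 (k = -36 + 9*0 = -36 + 0 = -36)
P(f) = 3/4 + f/2 + f**2/4 (P(f) = ((f**2 + 2*f) + 3)/4 = (3 + f**2 + 2*f)/4 = 3/4 + f/2 + f**2/4)
U(d) = d**(3/2)
(F(U(-11), P(-11)) - 20970) + sqrt(-15019 - 11477) = (-171 - 20970) + sqrt(-15019 - 11477) = -21141 + sqrt(-26496) = -21141 + 24*I*sqrt(46)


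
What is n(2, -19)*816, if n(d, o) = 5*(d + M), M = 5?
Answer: 28560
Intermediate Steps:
n(d, o) = 25 + 5*d (n(d, o) = 5*(d + 5) = 5*(5 + d) = 25 + 5*d)
n(2, -19)*816 = (25 + 5*2)*816 = (25 + 10)*816 = 35*816 = 28560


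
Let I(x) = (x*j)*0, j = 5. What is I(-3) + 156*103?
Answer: 16068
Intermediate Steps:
I(x) = 0 (I(x) = (x*5)*0 = (5*x)*0 = 0)
I(-3) + 156*103 = 0 + 156*103 = 0 + 16068 = 16068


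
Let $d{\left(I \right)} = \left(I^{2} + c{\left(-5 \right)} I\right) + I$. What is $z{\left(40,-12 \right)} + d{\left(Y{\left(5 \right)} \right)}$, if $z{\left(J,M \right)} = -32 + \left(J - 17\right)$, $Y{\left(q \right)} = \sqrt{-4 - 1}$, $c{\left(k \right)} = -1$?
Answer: $0$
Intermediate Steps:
$Y{\left(q \right)} = i \sqrt{5}$ ($Y{\left(q \right)} = \sqrt{-5} = i \sqrt{5}$)
$z{\left(J,M \right)} = -49 + J$ ($z{\left(J,M \right)} = -32 + \left(-17 + J\right) = -49 + J$)
$d{\left(I \right)} = I^{2}$ ($d{\left(I \right)} = \left(I^{2} - I\right) + I = I^{2}$)
$z{\left(40,-12 \right)} + d{\left(Y{\left(5 \right)} \right)} = \left(-49 + 40\right) + \left(i \sqrt{5}\right)^{2} = -9 - 5 = -14$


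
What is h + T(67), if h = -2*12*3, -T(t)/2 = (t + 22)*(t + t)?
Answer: -23924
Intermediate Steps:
T(t) = -4*t*(22 + t) (T(t) = -2*(t + 22)*(t + t) = -2*(22 + t)*2*t = -4*t*(22 + t))
h = -72 (h = -24*3 = -1*72 = -72)
h + T(67) = -72 - 4*67*(22 + 67) = -72 - 4*67*89 = -72 - 23852 = -23924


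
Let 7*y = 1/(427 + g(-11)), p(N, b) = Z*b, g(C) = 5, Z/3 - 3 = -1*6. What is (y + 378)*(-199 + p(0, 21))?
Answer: -110878081/756 ≈ -1.4666e+5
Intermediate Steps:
Z = -9 (Z = 9 + 3*(-1*6) = 9 + 3*(-6) = 9 - 18 = -9)
p(N, b) = -9*b
y = 1/3024 (y = 1/(7*(427 + 5)) = (1/7)/432 = (1/7)*(1/432) = 1/3024 ≈ 0.00033069)
(y + 378)*(-199 + p(0, 21)) = (1/3024 + 378)*(-199 - 9*21) = 1143073*(-199 - 189)/3024 = (1143073/3024)*(-388) = -110878081/756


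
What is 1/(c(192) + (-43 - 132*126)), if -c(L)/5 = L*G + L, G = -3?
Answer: -1/14755 ≈ -6.7774e-5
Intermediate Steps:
c(L) = 10*L (c(L) = -5*(L*(-3) + L) = -5*(-3*L + L) = -(-10)*L = 10*L)
1/(c(192) + (-43 - 132*126)) = 1/(10*192 + (-43 - 132*126)) = 1/(1920 + (-43 - 16632)) = 1/(1920 - 16675) = 1/(-14755) = -1/14755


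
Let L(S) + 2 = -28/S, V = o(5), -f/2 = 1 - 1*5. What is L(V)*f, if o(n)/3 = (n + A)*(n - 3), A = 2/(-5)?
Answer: -1664/69 ≈ -24.116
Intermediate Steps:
A = -⅖ (A = 2*(-⅕) = -⅖ ≈ -0.40000)
o(n) = 3*(-3 + n)*(-⅖ + n) (o(n) = 3*((n - ⅖)*(n - 3)) = 3*((-⅖ + n)*(-3 + n)) = 3*((-3 + n)*(-⅖ + n)) = 3*(-3 + n)*(-⅖ + n))
f = 8 (f = -2*(1 - 1*5) = -2*(1 - 5) = -2*(-4) = 8)
V = 138/5 (V = 18/5 + 3*5² - 51/5*5 = 18/5 + 3*25 - 51 = 18/5 + 75 - 51 = 138/5 ≈ 27.600)
L(S) = -2 - 28/S
L(V)*f = (-2 - 28/138/5)*8 = (-2 - 28*5/138)*8 = (-2 - 70/69)*8 = -208/69*8 = -1664/69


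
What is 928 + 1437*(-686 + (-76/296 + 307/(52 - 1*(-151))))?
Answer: -14767373531/15022 ≈ -9.8305e+5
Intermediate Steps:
928 + 1437*(-686 + (-76/296 + 307/(52 - 1*(-151)))) = 928 + 1437*(-686 + (-76*1/296 + 307/(52 + 151))) = 928 + 1437*(-686 + (-19/74 + 307/203)) = 928 + 1437*(-686 + 18861/15022) = 928 + 1437*(-10286231/15022) = 928 - 14781313947/15022 = -14767373531/15022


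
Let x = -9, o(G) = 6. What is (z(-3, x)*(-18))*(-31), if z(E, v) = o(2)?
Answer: 3348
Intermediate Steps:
z(E, v) = 6
(z(-3, x)*(-18))*(-31) = (6*(-18))*(-31) = -108*(-31) = 3348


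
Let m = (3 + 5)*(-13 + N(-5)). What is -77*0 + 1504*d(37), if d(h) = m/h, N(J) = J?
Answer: -216576/37 ≈ -5853.4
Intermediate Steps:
m = -144 (m = (3 + 5)*(-13 - 5) = 8*(-18) = -144)
d(h) = -144/h
-77*0 + 1504*d(37) = -77*0 + 1504*(-144/37) = 0 + 1504*(-144*1/37) = 0 + 1504*(-144/37) = 0 - 216576/37 = -216576/37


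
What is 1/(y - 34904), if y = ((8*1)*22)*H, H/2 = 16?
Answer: -1/29272 ≈ -3.4162e-5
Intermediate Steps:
H = 32 (H = 2*16 = 32)
y = 5632 (y = ((8*1)*22)*32 = (8*22)*32 = 176*32 = 5632)
1/(y - 34904) = 1/(5632 - 34904) = 1/(-29272) = -1/29272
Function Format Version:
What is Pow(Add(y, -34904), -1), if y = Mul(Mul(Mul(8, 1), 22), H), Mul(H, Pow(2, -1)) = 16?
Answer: Rational(-1, 29272) ≈ -3.4162e-5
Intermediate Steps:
H = 32 (H = Mul(2, 16) = 32)
y = 5632 (y = Mul(Mul(Mul(8, 1), 22), 32) = Mul(Mul(8, 22), 32) = Mul(176, 32) = 5632)
Pow(Add(y, -34904), -1) = Pow(Add(5632, -34904), -1) = Pow(-29272, -1) = Rational(-1, 29272)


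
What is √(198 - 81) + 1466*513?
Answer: 752058 + 3*√13 ≈ 7.5207e+5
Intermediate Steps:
√(198 - 81) + 1466*513 = √117 + 752058 = 3*√13 + 752058 = 752058 + 3*√13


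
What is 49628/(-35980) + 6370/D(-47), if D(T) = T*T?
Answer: 29891087/19869955 ≈ 1.5043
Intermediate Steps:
D(T) = T²
49628/(-35980) + 6370/D(-47) = 49628/(-35980) + 6370/((-47)²) = 49628*(-1/35980) + 6370/2209 = -12407/8995 + 6370*(1/2209) = -12407/8995 + 6370/2209 = 29891087/19869955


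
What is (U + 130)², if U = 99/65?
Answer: 73085401/4225 ≈ 17298.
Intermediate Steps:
U = 99/65 (U = 99*(1/65) = 99/65 ≈ 1.5231)
(U + 130)² = (99/65 + 130)² = (8549/65)² = 73085401/4225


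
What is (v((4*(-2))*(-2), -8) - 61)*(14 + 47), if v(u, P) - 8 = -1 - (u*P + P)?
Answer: 5002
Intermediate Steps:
v(u, P) = 7 - P - P*u (v(u, P) = 8 + (-1 - (u*P + P)) = 8 + (-1 - (P*u + P)) = 8 + (-1 - (P + P*u)) = 8 + (-1 + (-P - P*u)) = 8 + (-1 - P - P*u) = 7 - P - P*u)
(v((4*(-2))*(-2), -8) - 61)*(14 + 47) = ((7 - 1*(-8) - 1*(-8)*(4*(-2))*(-2)) - 61)*(14 + 47) = ((7 + 8 - 1*(-8)*(-8*(-2))) - 61)*61 = ((7 + 8 - 1*(-8)*16) - 61)*61 = ((7 + 8 + 128) - 61)*61 = (143 - 61)*61 = 82*61 = 5002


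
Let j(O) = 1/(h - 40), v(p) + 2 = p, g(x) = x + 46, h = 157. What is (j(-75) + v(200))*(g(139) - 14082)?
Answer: -24765523/9 ≈ -2.7517e+6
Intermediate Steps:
g(x) = 46 + x
v(p) = -2 + p
j(O) = 1/117 (j(O) = 1/(157 - 40) = 1/117)
(j(-75) + v(200))*(g(139) - 14082) = (1/117 + (-2 + 200))*((46 + 139) - 14082) = (1/117 + 198)*(185 - 14082) = (23167/117)*(-13897) = -24765523/9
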